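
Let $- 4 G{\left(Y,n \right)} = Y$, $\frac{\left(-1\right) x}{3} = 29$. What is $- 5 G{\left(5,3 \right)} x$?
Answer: $- \frac{2175}{4} \approx -543.75$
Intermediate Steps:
$x = -87$ ($x = \left(-3\right) 29 = -87$)
$G{\left(Y,n \right)} = - \frac{Y}{4}$
$- 5 G{\left(5,3 \right)} x = - 5 \left(\left(- \frac{1}{4}\right) 5\right) \left(-87\right) = \left(-5\right) \left(- \frac{5}{4}\right) \left(-87\right) = \frac{25}{4} \left(-87\right) = - \frac{2175}{4}$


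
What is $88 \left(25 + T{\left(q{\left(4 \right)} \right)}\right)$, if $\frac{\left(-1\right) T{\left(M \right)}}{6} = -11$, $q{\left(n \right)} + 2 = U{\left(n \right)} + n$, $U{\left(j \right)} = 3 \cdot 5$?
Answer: $8008$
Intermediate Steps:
$U{\left(j \right)} = 15$
$q{\left(n \right)} = 13 + n$ ($q{\left(n \right)} = -2 + \left(15 + n\right) = 13 + n$)
$T{\left(M \right)} = 66$ ($T{\left(M \right)} = \left(-6\right) \left(-11\right) = 66$)
$88 \left(25 + T{\left(q{\left(4 \right)} \right)}\right) = 88 \left(25 + 66\right) = 88 \cdot 91 = 8008$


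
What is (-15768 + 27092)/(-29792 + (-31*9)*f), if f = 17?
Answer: -11324/34535 ≈ -0.32790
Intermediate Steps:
(-15768 + 27092)/(-29792 + (-31*9)*f) = (-15768 + 27092)/(-29792 - 31*9*17) = 11324/(-29792 - 279*17) = 11324/(-29792 - 4743) = 11324/(-34535) = 11324*(-1/34535) = -11324/34535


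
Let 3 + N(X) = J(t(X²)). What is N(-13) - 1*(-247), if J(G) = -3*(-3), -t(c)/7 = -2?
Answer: 253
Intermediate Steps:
t(c) = 14 (t(c) = -7*(-2) = 14)
J(G) = 9
N(X) = 6 (N(X) = -3 + 9 = 6)
N(-13) - 1*(-247) = 6 - 1*(-247) = 6 + 247 = 253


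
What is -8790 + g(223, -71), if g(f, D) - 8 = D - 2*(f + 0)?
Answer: -9299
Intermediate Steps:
g(f, D) = 8 + D - 2*f (g(f, D) = 8 + (D - 2*(f + 0)) = 8 + (D - 2*f) = 8 + D - 2*f)
-8790 + g(223, -71) = -8790 + (8 - 71 - 2*223) = -8790 + (8 - 71 - 446) = -8790 - 509 = -9299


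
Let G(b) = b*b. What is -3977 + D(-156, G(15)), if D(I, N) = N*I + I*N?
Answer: -74177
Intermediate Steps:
G(b) = b**2
D(I, N) = 2*I*N (D(I, N) = I*N + I*N = 2*I*N)
-3977 + D(-156, G(15)) = -3977 + 2*(-156)*15**2 = -3977 + 2*(-156)*225 = -3977 - 70200 = -74177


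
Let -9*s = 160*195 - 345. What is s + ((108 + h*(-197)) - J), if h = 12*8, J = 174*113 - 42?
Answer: -125557/3 ≈ -41852.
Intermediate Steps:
J = 19620 (J = 19662 - 42 = 19620)
h = 96
s = -10285/3 (s = -(160*195 - 345)/9 = -(31200 - 345)/9 = -⅑*30855 = -10285/3 ≈ -3428.3)
s + ((108 + h*(-197)) - J) = -10285/3 + ((108 + 96*(-197)) - 1*19620) = -10285/3 + ((108 - 18912) - 19620) = -10285/3 + (-18804 - 19620) = -10285/3 - 38424 = -125557/3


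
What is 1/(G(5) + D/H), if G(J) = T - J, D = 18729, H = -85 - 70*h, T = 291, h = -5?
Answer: 265/94519 ≈ 0.0028037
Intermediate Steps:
H = 265 (H = -85 - 70*(-5) = -85 + 350 = 265)
G(J) = 291 - J
1/(G(5) + D/H) = 1/((291 - 1*5) + 18729/265) = 1/((291 - 5) + 18729*(1/265)) = 1/(286 + 18729/265) = 1/(94519/265) = 265/94519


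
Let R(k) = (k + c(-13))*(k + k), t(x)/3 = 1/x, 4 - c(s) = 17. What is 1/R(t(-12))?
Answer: 8/53 ≈ 0.15094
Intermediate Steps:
c(s) = -13 (c(s) = 4 - 1*17 = 4 - 17 = -13)
t(x) = 3/x
R(k) = 2*k*(-13 + k) (R(k) = (k - 13)*(k + k) = (-13 + k)*(2*k) = 2*k*(-13 + k))
1/R(t(-12)) = 1/(2*(3/(-12))*(-13 + 3/(-12))) = 1/(2*(3*(-1/12))*(-13 + 3*(-1/12))) = 1/(2*(-¼)*(-13 - ¼)) = 1/(2*(-¼)*(-53/4)) = 1/(53/8) = 8/53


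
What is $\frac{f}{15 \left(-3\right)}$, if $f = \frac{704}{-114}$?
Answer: $\frac{352}{2565} \approx 0.13723$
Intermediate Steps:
$f = - \frac{352}{57}$ ($f = 704 \left(- \frac{1}{114}\right) = - \frac{352}{57} \approx -6.1754$)
$\frac{f}{15 \left(-3\right)} = - \frac{352}{57 \cdot 15 \left(-3\right)} = - \frac{352}{57 \left(-45\right)} = \left(- \frac{352}{57}\right) \left(- \frac{1}{45}\right) = \frac{352}{2565}$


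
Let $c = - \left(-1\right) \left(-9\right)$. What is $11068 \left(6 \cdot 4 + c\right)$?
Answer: $166020$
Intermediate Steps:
$c = -9$ ($c = \left(-1\right) 9 = -9$)
$11068 \left(6 \cdot 4 + c\right) = 11068 \left(6 \cdot 4 - 9\right) = 11068 \left(24 - 9\right) = 11068 \cdot 15 = 166020$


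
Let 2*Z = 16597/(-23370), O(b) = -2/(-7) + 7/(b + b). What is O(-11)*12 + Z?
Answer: -2680169/3598980 ≈ -0.74470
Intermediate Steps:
O(b) = 2/7 + 7/(2*b) (O(b) = -2*(-⅐) + 7/((2*b)) = 2/7 + 7*(1/(2*b)) = 2/7 + 7/(2*b))
Z = -16597/46740 (Z = (16597/(-23370))/2 = (16597*(-1/23370))/2 = (½)*(-16597/23370) = -16597/46740 ≈ -0.35509)
O(-11)*12 + Z = ((1/14)*(49 + 4*(-11))/(-11))*12 - 16597/46740 = ((1/14)*(-1/11)*(49 - 44))*12 - 16597/46740 = ((1/14)*(-1/11)*5)*12 - 16597/46740 = -5/154*12 - 16597/46740 = -30/77 - 16597/46740 = -2680169/3598980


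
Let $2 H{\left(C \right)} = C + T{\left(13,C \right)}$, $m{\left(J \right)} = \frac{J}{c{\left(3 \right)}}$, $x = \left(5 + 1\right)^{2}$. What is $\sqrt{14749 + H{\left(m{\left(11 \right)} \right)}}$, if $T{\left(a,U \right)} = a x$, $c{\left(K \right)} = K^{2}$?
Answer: $\frac{\sqrt{539410}}{6} \approx 122.41$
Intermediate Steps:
$x = 36$ ($x = 6^{2} = 36$)
$T{\left(a,U \right)} = 36 a$ ($T{\left(a,U \right)} = a 36 = 36 a$)
$m{\left(J \right)} = \frac{J}{9}$ ($m{\left(J \right)} = \frac{J}{3^{2}} = \frac{J}{9}$)
$H{\left(C \right)} = 234 + \frac{C}{2}$ ($H{\left(C \right)} = \frac{C + 36 \cdot 13}{2} = \frac{C + 468}{2} = \frac{468 + C}{2} = 234 + \frac{C}{2}$)
$\sqrt{14749 + H{\left(m{\left(11 \right)} \right)}} = \sqrt{14749 + \left(234 + \frac{\frac{1}{9} \cdot 11}{2}\right)} = \sqrt{14749 + \left(234 + \frac{1}{2} \cdot \frac{11}{9}\right)} = \sqrt{14749 + \left(234 + \frac{11}{18}\right)} = \sqrt{14749 + \frac{4223}{18}} = \sqrt{\frac{269705}{18}} = \frac{\sqrt{539410}}{6}$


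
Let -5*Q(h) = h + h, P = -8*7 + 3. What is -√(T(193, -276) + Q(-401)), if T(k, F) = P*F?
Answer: -√369710/5 ≈ -121.61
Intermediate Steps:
P = -53 (P = -56 + 3 = -53)
Q(h) = -2*h/5 (Q(h) = -(h + h)/5 = -2*h/5)
T(k, F) = -53*F
-√(T(193, -276) + Q(-401)) = -√(-53*(-276) - ⅖*(-401)) = -√(14628 + 802/5) = -√(73942/5) = -√369710/5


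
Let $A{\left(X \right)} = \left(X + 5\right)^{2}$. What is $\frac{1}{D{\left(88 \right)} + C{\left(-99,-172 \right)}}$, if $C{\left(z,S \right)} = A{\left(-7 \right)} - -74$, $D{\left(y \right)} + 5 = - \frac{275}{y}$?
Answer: $\frac{8}{559} \approx 0.014311$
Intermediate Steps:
$D{\left(y \right)} = -5 - \frac{275}{y}$
$A{\left(X \right)} = \left(5 + X\right)^{2}$
$C{\left(z,S \right)} = 78$ ($C{\left(z,S \right)} = \left(5 - 7\right)^{2} - -74 = \left(-2\right)^{2} + 74 = 4 + 74 = 78$)
$\frac{1}{D{\left(88 \right)} + C{\left(-99,-172 \right)}} = \frac{1}{\left(-5 - \frac{275}{88}\right) + 78} = \frac{1}{\left(-5 - \frac{25}{8}\right) + 78} = \frac{1}{- \frac{65}{8} + 78} = \frac{1}{\frac{559}{8}} = \frac{8}{559}$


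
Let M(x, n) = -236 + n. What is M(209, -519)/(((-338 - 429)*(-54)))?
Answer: -755/41418 ≈ -0.018229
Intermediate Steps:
M(209, -519)/(((-338 - 429)*(-54))) = (-236 - 519)/(((-338 - 429)*(-54))) = -755/((-767*(-54))) = -755/41418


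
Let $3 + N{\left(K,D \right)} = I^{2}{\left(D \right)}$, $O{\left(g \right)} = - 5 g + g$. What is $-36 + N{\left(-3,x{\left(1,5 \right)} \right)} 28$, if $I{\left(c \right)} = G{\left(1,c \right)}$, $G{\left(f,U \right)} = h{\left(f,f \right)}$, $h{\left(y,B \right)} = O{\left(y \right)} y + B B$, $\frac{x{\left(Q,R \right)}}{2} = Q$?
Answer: $132$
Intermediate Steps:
$O{\left(g \right)} = - 4 g$
$x{\left(Q,R \right)} = 2 Q$
$h{\left(y,B \right)} = B^{2} - 4 y^{2}$ ($h{\left(y,B \right)} = - 4 y y + B B = - 4 y^{2} + B^{2} = B^{2} - 4 y^{2}$)
$G{\left(f,U \right)} = - 3 f^{2}$ ($G{\left(f,U \right)} = f^{2} - 4 f^{2} = - 3 f^{2}$)
$I{\left(c \right)} = -3$ ($I{\left(c \right)} = - 3 \cdot 1^{2} = \left(-3\right) 1 = -3$)
$N{\left(K,D \right)} = 6$ ($N{\left(K,D \right)} = -3 + \left(-3\right)^{2} = -3 + 9 = 6$)
$-36 + N{\left(-3,x{\left(1,5 \right)} \right)} 28 = -36 + 6 \cdot 28 = -36 + 168 = 132$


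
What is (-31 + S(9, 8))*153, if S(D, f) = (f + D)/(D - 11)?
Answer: -12087/2 ≈ -6043.5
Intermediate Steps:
S(D, f) = (D + f)/(-11 + D)
(-31 + S(9, 8))*153 = (-31 + (9 + 8)/(-11 + 9))*153 = (-31 + 17/(-2))*153 = (-31 - ½*17)*153 = (-31 - 17/2)*153 = -79/2*153 = -12087/2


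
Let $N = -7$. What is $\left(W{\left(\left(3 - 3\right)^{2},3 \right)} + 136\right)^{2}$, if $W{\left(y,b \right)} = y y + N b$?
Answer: $13225$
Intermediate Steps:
$W{\left(y,b \right)} = y^{2} - 7 b$ ($W{\left(y,b \right)} = y y - 7 b = y^{2} - 7 b$)
$\left(W{\left(\left(3 - 3\right)^{2},3 \right)} + 136\right)^{2} = \left(\left(\left(\left(3 - 3\right)^{2}\right)^{2} - 21\right) + 136\right)^{2} = \left(\left(\left(0^{2}\right)^{2} - 21\right) + 136\right)^{2} = \left(\left(0^{2} - 21\right) + 136\right)^{2} = \left(\left(0 - 21\right) + 136\right)^{2} = \left(-21 + 136\right)^{2} = 115^{2} = 13225$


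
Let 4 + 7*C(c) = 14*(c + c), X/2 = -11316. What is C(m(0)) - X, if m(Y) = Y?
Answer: 158420/7 ≈ 22631.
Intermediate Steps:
X = -22632 (X = 2*(-11316) = -22632)
C(c) = -4/7 + 4*c (C(c) = -4/7 + (14*(c + c))/7 = -4/7 + (14*(2*c))/7 = -4/7 + (28*c)/7 = -4/7 + 4*c)
C(m(0)) - X = (-4/7 + 4*0) - 1*(-22632) = (-4/7 + 0) + 22632 = -4/7 + 22632 = 158420/7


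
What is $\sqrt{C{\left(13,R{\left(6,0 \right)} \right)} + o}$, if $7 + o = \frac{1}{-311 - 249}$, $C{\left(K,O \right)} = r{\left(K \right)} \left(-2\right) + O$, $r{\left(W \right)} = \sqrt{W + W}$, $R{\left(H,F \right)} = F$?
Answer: $\frac{\sqrt{-137235 - 39200 \sqrt{26}}}{140} \approx 4.1473 i$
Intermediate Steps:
$r{\left(W \right)} = \sqrt{2} \sqrt{W}$ ($r{\left(W \right)} = \sqrt{2 W} = \sqrt{2} \sqrt{W}$)
$C{\left(K,O \right)} = O - 2 \sqrt{2} \sqrt{K}$ ($C{\left(K,O \right)} = \sqrt{2} \sqrt{K} \left(-2\right) + O = - 2 \sqrt{2} \sqrt{K} + O = O - 2 \sqrt{2} \sqrt{K}$)
$o = - \frac{3921}{560}$ ($o = -7 + \frac{1}{-311 - 249} = -7 + \frac{1}{-560} = -7 - \frac{1}{560} = - \frac{3921}{560} \approx -7.0018$)
$\sqrt{C{\left(13,R{\left(6,0 \right)} \right)} + o} = \sqrt{\left(0 - 2 \sqrt{2} \sqrt{13}\right) - \frac{3921}{560}} = \sqrt{\left(0 - 2 \sqrt{26}\right) - \frac{3921}{560}} = \sqrt{- 2 \sqrt{26} - \frac{3921}{560}} = \sqrt{- \frac{3921}{560} - 2 \sqrt{26}}$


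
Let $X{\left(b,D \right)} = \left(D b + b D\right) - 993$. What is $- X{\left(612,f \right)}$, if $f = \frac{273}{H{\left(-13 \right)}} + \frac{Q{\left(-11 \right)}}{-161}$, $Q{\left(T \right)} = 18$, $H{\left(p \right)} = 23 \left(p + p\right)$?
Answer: $\frac{271869}{161} \approx 1688.6$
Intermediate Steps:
$H{\left(p \right)} = 46 p$ ($H{\left(p \right)} = 23 \cdot 2 p = 46 p$)
$f = - \frac{183}{322}$ ($f = \frac{273}{46 \left(-13\right)} + \frac{18}{-161} = \frac{273}{-598} + 18 \left(- \frac{1}{161}\right) = 273 \left(- \frac{1}{598}\right) - \frac{18}{161} = - \frac{21}{46} - \frac{18}{161} = - \frac{183}{322} \approx -0.56832$)
$X{\left(b,D \right)} = -993 + 2 D b$ ($X{\left(b,D \right)} = \left(D b + D b\right) - 993 = 2 D b - 993 = -993 + 2 D b$)
$- X{\left(612,f \right)} = - (-993 + 2 \left(- \frac{183}{322}\right) 612) = - (-993 - \frac{111996}{161}) = \left(-1\right) \left(- \frac{271869}{161}\right) = \frac{271869}{161}$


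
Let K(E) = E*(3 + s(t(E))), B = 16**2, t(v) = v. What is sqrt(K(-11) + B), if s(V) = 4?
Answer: sqrt(179) ≈ 13.379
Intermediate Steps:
B = 256
K(E) = 7*E (K(E) = E*(3 + 4) = E*7 = 7*E)
sqrt(K(-11) + B) = sqrt(7*(-11) + 256) = sqrt(-77 + 256) = sqrt(179)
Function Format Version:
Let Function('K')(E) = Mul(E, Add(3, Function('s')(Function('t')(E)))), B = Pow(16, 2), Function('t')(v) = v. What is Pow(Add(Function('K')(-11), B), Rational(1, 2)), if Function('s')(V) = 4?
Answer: Pow(179, Rational(1, 2)) ≈ 13.379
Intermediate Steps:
B = 256
Function('K')(E) = Mul(7, E) (Function('K')(E) = Mul(E, Add(3, 4)) = Mul(E, 7) = Mul(7, E))
Pow(Add(Function('K')(-11), B), Rational(1, 2)) = Pow(Add(Mul(7, -11), 256), Rational(1, 2)) = Pow(Add(-77, 256), Rational(1, 2)) = Pow(179, Rational(1, 2))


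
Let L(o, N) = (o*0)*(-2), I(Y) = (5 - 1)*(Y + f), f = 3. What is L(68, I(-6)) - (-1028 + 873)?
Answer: 155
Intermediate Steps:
I(Y) = 12 + 4*Y (I(Y) = (5 - 1)*(Y + 3) = 4*(3 + Y) = 12 + 4*Y)
L(o, N) = 0 (L(o, N) = 0*(-2) = 0)
L(68, I(-6)) - (-1028 + 873) = 0 - (-1028 + 873) = 0 - 1*(-155) = 0 + 155 = 155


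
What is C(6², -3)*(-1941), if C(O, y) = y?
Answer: 5823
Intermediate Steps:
C(6², -3)*(-1941) = -3*(-1941) = 5823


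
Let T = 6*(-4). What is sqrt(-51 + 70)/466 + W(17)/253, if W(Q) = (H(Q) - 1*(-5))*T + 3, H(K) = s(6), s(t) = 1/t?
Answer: -11/23 + sqrt(19)/466 ≈ -0.46891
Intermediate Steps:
s(t) = 1/t
H(K) = 1/6
T = -24
W(Q) = -121 (W(Q) = (1/6 - 1*(-5))*(-24) + 3 = (1/6 + 5)*(-24) + 3 = (31/6)*(-24) + 3 = -124 + 3 = -121)
sqrt(-51 + 70)/466 + W(17)/253 = sqrt(-51 + 70)/466 - 121/253 = sqrt(19)*(1/466) - 121*1/253 = sqrt(19)/466 - 11/23 = -11/23 + sqrt(19)/466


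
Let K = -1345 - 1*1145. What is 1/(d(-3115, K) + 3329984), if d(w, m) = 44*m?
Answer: 1/3220424 ≈ 3.1052e-7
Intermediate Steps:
K = -2490 (K = -1345 - 1145 = -2490)
1/(d(-3115, K) + 3329984) = 1/(44*(-2490) + 3329984) = 1/(-109560 + 3329984) = 1/3220424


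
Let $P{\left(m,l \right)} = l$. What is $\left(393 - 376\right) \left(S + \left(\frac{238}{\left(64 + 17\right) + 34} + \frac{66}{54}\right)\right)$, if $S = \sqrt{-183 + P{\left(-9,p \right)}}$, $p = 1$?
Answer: $\frac{57919}{1035} + 17 i \sqrt{182} \approx 55.96 + 229.34 i$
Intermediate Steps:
$S = i \sqrt{182}$ ($S = \sqrt{-183 + 1} = \sqrt{-182} = i \sqrt{182} \approx 13.491 i$)
$\left(393 - 376\right) \left(S + \left(\frac{238}{\left(64 + 17\right) + 34} + \frac{66}{54}\right)\right) = \left(393 - 376\right) \left(i \sqrt{182} + \left(\frac{238}{\left(64 + 17\right) + 34} + \frac{66}{54}\right)\right) = 17 \left(i \sqrt{182} + \left(\frac{238}{81 + 34} + 66 \cdot \frac{1}{54}\right)\right) = 17 \left(i \sqrt{182} + \left(\frac{238}{115} + \frac{11}{9}\right)\right) = 17 \left(i \sqrt{182} + \frac{3407}{1035}\right) = 17 \left(\frac{3407}{1035} + i \sqrt{182}\right) = \frac{57919}{1035} + 17 i \sqrt{182}$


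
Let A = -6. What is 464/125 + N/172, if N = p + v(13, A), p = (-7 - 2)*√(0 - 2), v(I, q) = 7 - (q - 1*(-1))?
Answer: 20327/5375 - 9*I*√2/172 ≈ 3.7818 - 0.074*I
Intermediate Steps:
v(I, q) = 6 - q (v(I, q) = 7 - (q + 1) = 7 - (1 + q) = 7 + (-1 - q) = 6 - q)
p = -9*I*√2 ≈ -12.728*I
N = 12 - 9*I*√2 (N = -9*I*√2 + (6 - 1*(-6)) = -9*I*√2 + (6 + 6) = -9*I*√2 + 12 = 12 - 9*I*√2 ≈ 12.0 - 12.728*I)
464/125 + N/172 = 464/125 + (12 - 9*I*√2)/172 = 464*(1/125) + (12 - 9*I*√2)*(1/172) = 464/125 + (3/43 - 9*I*√2/172) = 20327/5375 - 9*I*√2/172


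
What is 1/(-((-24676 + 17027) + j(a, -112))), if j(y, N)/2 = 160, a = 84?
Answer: 1/7329 ≈ 0.00013644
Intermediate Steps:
j(y, N) = 320 (j(y, N) = 2*160 = 320)
1/(-((-24676 + 17027) + j(a, -112))) = 1/(-((-24676 + 17027) + 320)) = 1/(-(-7649 + 320)) = 1/(-1*(-7329)) = 1/7329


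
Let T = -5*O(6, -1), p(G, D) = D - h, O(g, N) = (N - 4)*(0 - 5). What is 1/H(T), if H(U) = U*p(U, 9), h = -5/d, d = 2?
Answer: -2/2875 ≈ -0.00069565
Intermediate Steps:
h = -5/2 ≈ -2.5000
O(g, N) = 20 - 5*N (O(g, N) = (-4 + N)*(-5) = 20 - 5*N)
p(G, D) = 5/2 + D (p(G, D) = D - 1*(-5/2) = D + 5/2 = 5/2 + D)
T = -125 (T = -5*(20 - 5*(-1)) = -5*(20 + 5) = -5*25 = -125)
H(U) = 23*U/2 (H(U) = U*(5/2 + 9) = U*(23/2) = 23*U/2)
1/H(T) = 1/((23/2)*(-125)) = 1/(-2875/2) = -2/2875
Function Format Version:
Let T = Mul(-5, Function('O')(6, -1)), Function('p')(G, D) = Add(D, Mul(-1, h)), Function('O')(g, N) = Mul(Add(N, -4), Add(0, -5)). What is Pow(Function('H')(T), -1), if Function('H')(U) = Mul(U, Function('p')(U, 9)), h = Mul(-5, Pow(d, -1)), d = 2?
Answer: Rational(-2, 2875) ≈ -0.00069565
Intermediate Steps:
h = Rational(-5, 2) (h = Mul(-5, Pow(2, -1)) = Mul(-5, Rational(1, 2)) = Rational(-5, 2) ≈ -2.5000)
Function('O')(g, N) = Add(20, Mul(-5, N)) (Function('O')(g, N) = Mul(Add(-4, N), -5) = Add(20, Mul(-5, N)))
Function('p')(G, D) = Add(Rational(5, 2), D) (Function('p')(G, D) = Add(D, Mul(-1, Rational(-5, 2))) = Add(D, Rational(5, 2)) = Add(Rational(5, 2), D))
T = -125 (T = Mul(-5, Add(20, Mul(-5, -1))) = Mul(-5, Add(20, 5)) = Mul(-5, 25) = -125)
Function('H')(U) = Mul(Rational(23, 2), U) (Function('H')(U) = Mul(U, Add(Rational(5, 2), 9)) = Mul(U, Rational(23, 2)) = Mul(Rational(23, 2), U))
Pow(Function('H')(T), -1) = Pow(Mul(Rational(23, 2), -125), -1) = Pow(Rational(-2875, 2), -1) = Rational(-2, 2875)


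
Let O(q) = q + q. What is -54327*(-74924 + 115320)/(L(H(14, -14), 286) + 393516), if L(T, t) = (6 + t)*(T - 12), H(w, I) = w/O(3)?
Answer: -18087309/3220 ≈ -5617.2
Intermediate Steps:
O(q) = 2*q
H(w, I) = w/6 (H(w, I) = w/((2*3)) = w/6)
L(T, t) = (-12 + T)*(6 + t) (L(T, t) = (6 + t)*(-12 + T) = (-12 + T)*(6 + t))
-54327*(-74924 + 115320)/(L(H(14, -14), 286) + 393516) = -54327*(-74924 + 115320)/((-72 - 12*286 + 6*((1/6)*14) + ((1/6)*14)*286) + 393516) = -54327*40396/((-72 - 3432 + 6*(7/3) + (7/3)*286) + 393516) = -54327*40396/((-72 - 3432 + 14 + 2002/3) + 393516) = -54327*40396/(-8468/3 + 393516) = -54327/((1172080/3)*(1/40396)) = -54327/293020/30297 = -54327*30297/293020 = -18087309/3220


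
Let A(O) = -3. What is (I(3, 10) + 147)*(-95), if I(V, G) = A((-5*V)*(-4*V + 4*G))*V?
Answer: -13110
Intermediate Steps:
I(V, G) = -3*V
(I(3, 10) + 147)*(-95) = (-3*3 + 147)*(-95) = (-9 + 147)*(-95) = 138*(-95) = -13110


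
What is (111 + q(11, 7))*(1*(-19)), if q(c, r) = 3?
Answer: -2166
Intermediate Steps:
(111 + q(11, 7))*(1*(-19)) = (111 + 3)*(1*(-19)) = 114*(-19) = -2166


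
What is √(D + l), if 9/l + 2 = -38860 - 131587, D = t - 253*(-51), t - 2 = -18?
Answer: √374404225918046/170449 ≈ 113.52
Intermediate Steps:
t = -16 (t = 2 - 18 = -16)
D = 12887 (D = -16 - 253*(-51) = -16 + 12903 = 12887)
l = -9/170449 (l = 9/(-2 + (-38860 - 131587)) = 9/(-2 - 170447) = 9/(-170449) = 9*(-1/170449) = -9/170449 ≈ -5.2802e-5)
√(D + l) = √(12887 - 9/170449) = √(2196576254/170449) = √374404225918046/170449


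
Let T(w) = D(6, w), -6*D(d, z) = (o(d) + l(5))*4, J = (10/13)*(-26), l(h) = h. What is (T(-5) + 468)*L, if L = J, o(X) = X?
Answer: -27640/3 ≈ -9213.3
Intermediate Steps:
J = -20 (J = (10*(1/13))*(-26) = (10/13)*(-26) = -20)
D(d, z) = -10/3 - 2*d/3 (D(d, z) = -(d + 5)*4/6 = -(5 + d)*4/6 = -(20 + 4*d)/6 = -10/3 - 2*d/3)
L = -20
T(w) = -22/3 (T(w) = -10/3 - ⅔*6 = -10/3 - 4 = -22/3)
(T(-5) + 468)*L = (-22/3 + 468)*(-20) = (1382/3)*(-20) = -27640/3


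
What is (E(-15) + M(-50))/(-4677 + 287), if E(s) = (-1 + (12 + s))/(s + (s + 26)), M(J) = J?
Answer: 49/4390 ≈ 0.011162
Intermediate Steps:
E(s) = (11 + s)/(26 + 2*s) (E(s) = (11 + s)/(s + (26 + s)) = (11 + s)/(26 + 2*s))
(E(-15) + M(-50))/(-4677 + 287) = ((11 - 15)/(2*(13 - 15)) - 50)/(-4677 + 287) = ((½)*(-4)/(-2) - 50)/(-4390) = ((½)*(-½)*(-4) - 50)*(-1/4390) = (1 - 50)*(-1/4390) = -49*(-1/4390) = 49/4390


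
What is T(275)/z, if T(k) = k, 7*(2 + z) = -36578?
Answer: -1925/36592 ≈ -0.052607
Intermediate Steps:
z = -36592/7 (z = -2 + (1/7)*(-36578) = -2 - 36578/7 = -36592/7 ≈ -5227.4)
T(275)/z = 275/(-36592/7) = 275*(-7/36592) = -1925/36592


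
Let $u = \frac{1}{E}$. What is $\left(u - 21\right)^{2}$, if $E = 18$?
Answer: $\frac{142129}{324} \approx 438.67$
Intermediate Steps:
$u = \frac{1}{18} \approx 0.055556$
$\left(u - 21\right)^{2} = \left(\frac{1}{18} - 21\right)^{2} = \left(- \frac{377}{18}\right)^{2} = \frac{142129}{324}$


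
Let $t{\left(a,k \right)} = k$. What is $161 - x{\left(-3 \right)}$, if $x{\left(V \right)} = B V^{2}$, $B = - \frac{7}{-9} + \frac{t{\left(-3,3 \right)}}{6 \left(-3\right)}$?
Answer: $\frac{311}{2} \approx 155.5$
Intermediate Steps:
$B = \frac{11}{18}$ ($B = - \frac{7}{-9} + \frac{3}{6 \left(-3\right)} = \left(-7\right) \left(- \frac{1}{9}\right) + \frac{3}{-18} = \frac{7}{9} + 3 \left(- \frac{1}{18}\right) = \frac{7}{9} - \frac{1}{6} = \frac{11}{18} \approx 0.61111$)
$x{\left(V \right)} = \frac{11 V^{2}}{18}$
$161 - x{\left(-3 \right)} = 161 - \frac{11 \left(-3\right)^{2}}{18} = 161 - \frac{11}{18} \cdot 9 = 161 - \frac{11}{2} = \frac{311}{2}$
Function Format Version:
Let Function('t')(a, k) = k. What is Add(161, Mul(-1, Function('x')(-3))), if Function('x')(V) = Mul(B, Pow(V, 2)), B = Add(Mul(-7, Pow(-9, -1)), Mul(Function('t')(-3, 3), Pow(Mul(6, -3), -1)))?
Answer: Rational(311, 2) ≈ 155.50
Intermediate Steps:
B = Rational(11, 18) (B = Add(Mul(-7, Pow(-9, -1)), Mul(3, Pow(Mul(6, -3), -1))) = Add(Mul(-7, Rational(-1, 9)), Mul(3, Pow(-18, -1))) = Add(Rational(7, 9), Mul(3, Rational(-1, 18))) = Add(Rational(7, 9), Rational(-1, 6)) = Rational(11, 18) ≈ 0.61111)
Function('x')(V) = Mul(Rational(11, 18), Pow(V, 2))
Add(161, Mul(-1, Function('x')(-3))) = Add(161, Mul(-1, Mul(Rational(11, 18), Pow(-3, 2)))) = Add(161, Mul(-1, Mul(Rational(11, 18), 9))) = Add(161, Mul(-1, Rational(11, 2))) = Add(161, Rational(-11, 2)) = Rational(311, 2)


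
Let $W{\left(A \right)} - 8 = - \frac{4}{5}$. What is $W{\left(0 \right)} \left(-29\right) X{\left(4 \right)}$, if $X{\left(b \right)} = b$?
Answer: $- \frac{4176}{5} \approx -835.2$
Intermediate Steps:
$W{\left(A \right)} = \frac{36}{5}$ ($W{\left(A \right)} = 8 - \frac{4}{5} = \frac{36}{5}$)
$W{\left(0 \right)} \left(-29\right) X{\left(4 \right)} = \frac{36}{5} \left(-29\right) 4 = \left(- \frac{1044}{5}\right) 4 = - \frac{4176}{5}$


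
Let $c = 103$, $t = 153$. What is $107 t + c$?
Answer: $16474$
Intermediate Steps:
$107 t + c = 107 \cdot 153 + 103 = 16371 + 103 = 16474$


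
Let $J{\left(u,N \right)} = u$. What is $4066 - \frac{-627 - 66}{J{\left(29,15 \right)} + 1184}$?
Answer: $\frac{4932751}{1213} \approx 4066.6$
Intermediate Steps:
$4066 - \frac{-627 - 66}{J{\left(29,15 \right)} + 1184} = 4066 - \frac{-627 - 66}{29 + 1184} = 4066 - \frac{-627 - 66}{1213} = 4066 - \left(-693\right) \frac{1}{1213} = 4066 - - \frac{693}{1213} = 4066 + \frac{693}{1213} = \frac{4932751}{1213}$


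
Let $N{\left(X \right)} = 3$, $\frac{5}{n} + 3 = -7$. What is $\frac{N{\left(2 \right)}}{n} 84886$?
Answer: $-509316$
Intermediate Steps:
$n = - \frac{1}{2}$ ($n = \frac{5}{-3 - 7} = \frac{5}{-10} = 5 \left(- \frac{1}{10}\right) = - \frac{1}{2} \approx -0.5$)
$\frac{N{\left(2 \right)}}{n} 84886 = \frac{3}{- \frac{1}{2}} \cdot 84886 = 3 \left(-2\right) 84886 = \left(-6\right) 84886 = -509316$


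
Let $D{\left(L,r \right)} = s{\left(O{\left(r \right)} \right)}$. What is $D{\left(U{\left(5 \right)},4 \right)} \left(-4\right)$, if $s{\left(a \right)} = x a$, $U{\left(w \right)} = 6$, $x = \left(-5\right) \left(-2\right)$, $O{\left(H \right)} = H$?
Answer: $-160$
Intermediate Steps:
$x = 10$
$s{\left(a \right)} = 10 a$
$D{\left(L,r \right)} = 10 r$
$D{\left(U{\left(5 \right)},4 \right)} \left(-4\right) = 10 \cdot 4 \left(-4\right) = 40 \left(-4\right) = -160$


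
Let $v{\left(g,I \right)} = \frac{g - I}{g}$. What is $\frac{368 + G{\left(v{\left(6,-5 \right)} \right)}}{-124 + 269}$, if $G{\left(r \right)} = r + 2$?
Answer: $\frac{2231}{870} \approx 2.5644$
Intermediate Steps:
$v{\left(g,I \right)} = \frac{g - I}{g}$
$G{\left(r \right)} = 2 + r$
$\frac{368 + G{\left(v{\left(6,-5 \right)} \right)}}{-124 + 269} = \frac{368 + \left(2 + \frac{6 - -5}{6}\right)}{-124 + 269} = \frac{368 + \left(2 + \frac{6 + 5}{6}\right)}{145} = \left(368 + \left(2 + \frac{1}{6} \cdot 11\right)\right) \frac{1}{145} = \left(368 + \left(2 + \frac{11}{6}\right)\right) \frac{1}{145} = \left(368 + \frac{23}{6}\right) \frac{1}{145} = \frac{2231}{6} \cdot \frac{1}{145} = \frac{2231}{870}$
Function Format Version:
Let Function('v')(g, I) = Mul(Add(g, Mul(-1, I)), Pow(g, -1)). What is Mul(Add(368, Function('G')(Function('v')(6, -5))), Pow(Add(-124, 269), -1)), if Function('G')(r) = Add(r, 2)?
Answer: Rational(2231, 870) ≈ 2.5644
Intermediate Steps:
Function('v')(g, I) = Mul(Pow(g, -1), Add(g, Mul(-1, I)))
Function('G')(r) = Add(2, r)
Mul(Add(368, Function('G')(Function('v')(6, -5))), Pow(Add(-124, 269), -1)) = Mul(Add(368, Add(2, Mul(Pow(6, -1), Add(6, Mul(-1, -5))))), Pow(Add(-124, 269), -1)) = Mul(Add(368, Add(2, Mul(Rational(1, 6), Add(6, 5)))), Pow(145, -1)) = Mul(Add(368, Add(2, Mul(Rational(1, 6), 11))), Rational(1, 145)) = Mul(Add(368, Add(2, Rational(11, 6))), Rational(1, 145)) = Mul(Add(368, Rational(23, 6)), Rational(1, 145)) = Mul(Rational(2231, 6), Rational(1, 145)) = Rational(2231, 870)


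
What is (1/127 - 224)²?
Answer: 809231809/16129 ≈ 50173.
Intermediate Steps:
(1/127 - 224)² = (-28447/127)² = 809231809/16129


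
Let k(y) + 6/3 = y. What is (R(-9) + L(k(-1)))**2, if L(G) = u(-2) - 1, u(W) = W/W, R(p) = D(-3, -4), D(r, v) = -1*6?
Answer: 36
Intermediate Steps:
D(r, v) = -6
k(y) = -2 + y
R(p) = -6
u(W) = 1
L(G) = 0 (L(G) = 1 - 1 = 0)
(R(-9) + L(k(-1)))**2 = (-6 + 0)**2 = (-6)**2 = 36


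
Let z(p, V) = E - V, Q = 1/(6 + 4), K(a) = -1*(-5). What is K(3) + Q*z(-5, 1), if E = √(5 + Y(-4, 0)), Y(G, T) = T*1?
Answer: 49/10 + √5/10 ≈ 5.1236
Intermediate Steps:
Y(G, T) = T
K(a) = 5
Q = ⅒ (Q = 1/10 = ⅒ ≈ 0.10000)
E = √5 (E = √(5 + 0) = √5 ≈ 2.2361)
z(p, V) = √5 - V
K(3) + Q*z(-5, 1) = 5 + (√5 - 1*1)/10 = 5 + (√5 - 1)/10 = 5 + (-1 + √5)/10 = 5 + (-⅒ + √5/10) = 49/10 + √5/10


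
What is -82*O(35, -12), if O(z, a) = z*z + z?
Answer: -103320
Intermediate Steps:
O(z, a) = z + z² (O(z, a) = z² + z = z + z²)
-82*O(35, -12) = -2870*(1 + 35) = -2870*36 = -82*1260 = -103320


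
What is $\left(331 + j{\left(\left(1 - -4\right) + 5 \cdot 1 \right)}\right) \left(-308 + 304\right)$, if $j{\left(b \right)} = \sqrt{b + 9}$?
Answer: $-1324 - 4 \sqrt{19} \approx -1341.4$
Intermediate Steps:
$j{\left(b \right)} = \sqrt{9 + b}$
$\left(331 + j{\left(\left(1 - -4\right) + 5 \cdot 1 \right)}\right) \left(-308 + 304\right) = \left(331 + \sqrt{9 + \left(\left(1 - -4\right) + 5 \cdot 1\right)}\right) \left(-308 + 304\right) = \left(331 + \sqrt{9 + \left(\left(1 + 4\right) + 5\right)}\right) \left(-4\right) = \left(331 + \sqrt{9 + \left(5 + 5\right)}\right) \left(-4\right) = \left(331 + \sqrt{9 + 10}\right) \left(-4\right) = \left(331 + \sqrt{19}\right) \left(-4\right) = -1324 - 4 \sqrt{19}$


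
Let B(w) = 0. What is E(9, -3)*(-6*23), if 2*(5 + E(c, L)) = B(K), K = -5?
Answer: 690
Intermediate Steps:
E(c, L) = -5 (E(c, L) = -5 + (½)*0 = -5 + 0 = -5)
E(9, -3)*(-6*23) = -(-30)*23 = -5*(-138) = 690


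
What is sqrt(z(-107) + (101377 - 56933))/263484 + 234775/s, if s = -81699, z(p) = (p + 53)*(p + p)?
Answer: -234775/81699 + 10*sqrt(35)/65871 ≈ -2.8728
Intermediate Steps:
z(p) = 2*p*(53 + p) (z(p) = (53 + p)*(2*p) = 2*p*(53 + p))
sqrt(z(-107) + (101377 - 56933))/263484 + 234775/s = sqrt(2*(-107)*(53 - 107) + (101377 - 56933))/263484 + 234775/(-81699) = sqrt(2*(-107)*(-54) + 44444)*(1/263484) + 234775*(-1/81699) = sqrt(11556 + 44444)*(1/263484) - 234775/81699 = sqrt(56000)*(1/263484) - 234775/81699 = (40*sqrt(35))*(1/263484) - 234775/81699 = 10*sqrt(35)/65871 - 234775/81699 = -234775/81699 + 10*sqrt(35)/65871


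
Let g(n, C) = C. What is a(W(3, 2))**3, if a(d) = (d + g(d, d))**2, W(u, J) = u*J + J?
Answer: 16777216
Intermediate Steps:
W(u, J) = J + J*u (W(u, J) = J*u + J = J + J*u)
a(d) = 4*d**2 (a(d) = (d + d)**2 = (2*d)**2 = 4*d**2)
a(W(3, 2))**3 = (4*(2*(1 + 3))**2)**3 = (4*(2*4)**2)**3 = (4*8**2)**3 = (4*64)**3 = 256**3 = 16777216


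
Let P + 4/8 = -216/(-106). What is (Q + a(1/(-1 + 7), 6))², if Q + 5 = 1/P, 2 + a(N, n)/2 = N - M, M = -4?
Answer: 64/239121 ≈ 0.00026765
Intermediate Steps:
P = 163/106 (P = -½ - 216/(-106) = -½ - 216*(-1/106) = -½ + 108/53 = 163/106 ≈ 1.5377)
a(N, n) = 4 + 2*N (a(N, n) = -4 + 2*(N - 1*(-4)) = -4 + 2*(N + 4) = -4 + 2*(4 + N) = -4 + (8 + 2*N) = 4 + 2*N)
Q = -709/163 (Q = -5 + 1/(163/106) = -5 + 106/163 = -709/163 ≈ -4.3497)
(Q + a(1/(-1 + 7), 6))² = (-709/163 + (4 + 2/(-1 + 7)))² = (-709/163 + (4 + 2/6))² = (-709/163 + (4 + 2*(⅙)))² = (-709/163 + (4 + ⅓))² = (-709/163 + 13/3)² = (-8/489)² = 64/239121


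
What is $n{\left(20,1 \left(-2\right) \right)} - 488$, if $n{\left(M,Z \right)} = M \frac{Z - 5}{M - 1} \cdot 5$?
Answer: $- \frac{9972}{19} \approx -524.84$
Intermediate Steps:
$n{\left(M,Z \right)} = \frac{5 M \left(-5 + Z\right)}{-1 + M}$ ($n{\left(M,Z \right)} = M \frac{-5 + Z}{-1 + M} 5 = \frac{M \left(-5 + Z\right)}{-1 + M} 5 = \frac{5 M \left(-5 + Z\right)}{-1 + M}$)
$n{\left(20,1 \left(-2\right) \right)} - 488 = 5 \cdot 20 \frac{1}{-1 + 20} \left(-5 + 1 \left(-2\right)\right) - 488 = 5 \cdot 20 \cdot \frac{1}{19} \left(-5 - 2\right) - 488 = 5 \cdot 20 \cdot \frac{1}{19} \left(-7\right) - 488 = - \frac{700}{19} - 488 = - \frac{9972}{19}$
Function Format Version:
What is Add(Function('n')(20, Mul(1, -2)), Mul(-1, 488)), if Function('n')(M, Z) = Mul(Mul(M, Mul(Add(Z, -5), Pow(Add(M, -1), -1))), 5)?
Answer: Rational(-9972, 19) ≈ -524.84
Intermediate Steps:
Function('n')(M, Z) = Mul(5, M, Pow(Add(-1, M), -1), Add(-5, Z)) (Function('n')(M, Z) = Mul(Mul(M, Mul(Add(-5, Z), Pow(Add(-1, M), -1))), 5) = Mul(Mul(M, Mul(Pow(Add(-1, M), -1), Add(-5, Z))), 5) = Mul(Mul(M, Pow(Add(-1, M), -1), Add(-5, Z)), 5) = Mul(5, M, Pow(Add(-1, M), -1), Add(-5, Z)))
Add(Function('n')(20, Mul(1, -2)), Mul(-1, 488)) = Add(Mul(5, 20, Pow(Add(-1, 20), -1), Add(-5, Mul(1, -2))), Mul(-1, 488)) = Add(Mul(5, 20, Pow(19, -1), Add(-5, -2)), -488) = Add(Mul(5, 20, Rational(1, 19), -7), -488) = Add(Rational(-700, 19), -488) = Rational(-9972, 19)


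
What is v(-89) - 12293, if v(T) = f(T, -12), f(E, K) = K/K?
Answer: -12292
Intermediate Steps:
f(E, K) = 1
v(T) = 1
v(-89) - 12293 = 1 - 12293 = -12292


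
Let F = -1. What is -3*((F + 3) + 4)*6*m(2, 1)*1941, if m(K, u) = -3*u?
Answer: 628884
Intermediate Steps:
-3*((F + 3) + 4)*6*m(2, 1)*1941 = -3*((-1 + 3) + 4)*6*(-3*1)*1941 = -3*(2 + 4)*6*(-3)*1941 = -3*6*6*(-3)*1941 = -108*(-3)*1941 = -3*(-108)*1941 = 324*1941 = 628884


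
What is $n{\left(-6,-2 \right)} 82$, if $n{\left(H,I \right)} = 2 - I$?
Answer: $328$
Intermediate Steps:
$n{\left(-6,-2 \right)} 82 = \left(2 - -2\right) 82 = \left(2 + 2\right) 82 = 4 \cdot 82 = 328$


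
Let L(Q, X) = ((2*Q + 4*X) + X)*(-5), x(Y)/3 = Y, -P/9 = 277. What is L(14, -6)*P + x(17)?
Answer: -24879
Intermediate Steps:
P = -2493 (P = -9*277 = -2493)
x(Y) = 3*Y
L(Q, X) = -25*X - 10*Q (L(Q, X) = (2*Q + 5*X)*(-5) = -25*X - 10*Q)
L(14, -6)*P + x(17) = (-25*(-6) - 10*14)*(-2493) + 3*17 = (150 - 140)*(-2493) + 51 = 10*(-2493) + 51 = -24930 + 51 = -24879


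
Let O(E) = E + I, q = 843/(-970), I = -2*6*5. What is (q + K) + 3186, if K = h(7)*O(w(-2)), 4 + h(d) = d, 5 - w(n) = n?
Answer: 2935347/970 ≈ 3026.1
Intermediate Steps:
I = -60 (I = -12*5 = -60)
q = -843/970 (q = 843*(-1/970) = -843/970 ≈ -0.86907)
w(n) = 5 - n
O(E) = -60 + E (O(E) = E - 60 = -60 + E)
h(d) = -4 + d
K = -159 (K = (-4 + 7)*(-60 + (5 - 1*(-2))) = 3*(-60 + (5 + 2)) = 3*(-60 + 7) = 3*(-53) = -159)
(q + K) + 3186 = (-843/970 - 159) + 3186 = -155073/970 + 3186 = 2935347/970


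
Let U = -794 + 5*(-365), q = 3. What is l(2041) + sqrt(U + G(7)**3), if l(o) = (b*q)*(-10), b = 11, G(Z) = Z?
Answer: -330 + 2*I*sqrt(569) ≈ -330.0 + 47.707*I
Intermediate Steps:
U = -2619 (U = -794 - 1825 = -2619)
l(o) = -330 (l(o) = (11*3)*(-10) = 33*(-10) = -330)
l(2041) + sqrt(U + G(7)**3) = -330 + sqrt(-2619 + 7**3) = -330 + sqrt(-2619 + 343) = -330 + sqrt(-2276) = -330 + 2*I*sqrt(569)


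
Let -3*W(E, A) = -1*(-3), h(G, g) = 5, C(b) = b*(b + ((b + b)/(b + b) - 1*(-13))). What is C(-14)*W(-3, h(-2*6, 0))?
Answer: 0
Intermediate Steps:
C(b) = b*(14 + b) (C(b) = b*(b + ((2*b)/((2*b)) + 13)) = b*(b + ((2*b)*(1/(2*b)) + 13)) = b*(b + (1 + 13)) = b*(b + 14) = b*(14 + b))
W(E, A) = -1 (W(E, A) = -(-1)*(-3)/3 = -⅓*3 = -1)
C(-14)*W(-3, h(-2*6, 0)) = -14*(14 - 14)*(-1) = -14*0*(-1) = 0*(-1) = 0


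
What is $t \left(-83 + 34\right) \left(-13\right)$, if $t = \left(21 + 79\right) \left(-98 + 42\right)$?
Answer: $-3567200$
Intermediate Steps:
$t = -5600$ ($t = 100 \left(-56\right) = -5600$)
$t \left(-83 + 34\right) \left(-13\right) = - 5600 \left(-83 + 34\right) \left(-13\right) = \left(-5600\right) \left(-49\right) \left(-13\right) = 274400 \left(-13\right) = -3567200$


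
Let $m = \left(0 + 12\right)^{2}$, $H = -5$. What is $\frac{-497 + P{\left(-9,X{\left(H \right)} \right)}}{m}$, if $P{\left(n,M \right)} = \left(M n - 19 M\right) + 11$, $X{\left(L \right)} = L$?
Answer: $- \frac{173}{72} \approx -2.4028$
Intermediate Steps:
$P{\left(n,M \right)} = 11 - 19 M + M n$ ($P{\left(n,M \right)} = \left(- 19 M + M n\right) + 11 = 11 - 19 M + M n$)
$m = 144$ ($m = 12^{2} = 144$)
$\frac{-497 + P{\left(-9,X{\left(H \right)} \right)}}{m} = \frac{-497 - -151}{144} = \frac{-497 + \left(11 + 95 + 45\right)}{144} = \frac{-497 + 151}{144} = \frac{1}{144} \left(-346\right) = - \frac{173}{72}$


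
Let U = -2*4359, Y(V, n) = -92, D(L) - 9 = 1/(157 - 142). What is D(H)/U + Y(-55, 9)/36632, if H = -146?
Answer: -2126599/598795830 ≈ -0.0035515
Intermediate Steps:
D(L) = 136/15 (D(L) = 9 + 1/(157 - 142) = 9 + 1/15 = 136/15)
U = -8718
D(H)/U + Y(-55, 9)/36632 = (136/15)/(-8718) - 92/36632 = (136/15)*(-1/8718) - 92*1/36632 = -68/65385 - 23/9158 = -2126599/598795830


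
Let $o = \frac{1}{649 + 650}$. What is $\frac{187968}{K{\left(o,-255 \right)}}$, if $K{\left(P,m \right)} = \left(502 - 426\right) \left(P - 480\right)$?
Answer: $- \frac{61042608}{11846861} \approx -5.1526$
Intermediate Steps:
$o = \frac{1}{1299} \approx 0.00076982$
$K{\left(P,m \right)} = -36480 + 76 P$ ($K{\left(P,m \right)} = 76 \left(-480 + P\right) = -36480 + 76 P$)
$\frac{187968}{K{\left(o,-255 \right)}} = \frac{187968}{-36480 + 76 \cdot \frac{1}{1299}} = \frac{187968}{-36480 + \frac{76}{1299}} = \frac{187968}{- \frac{47387444}{1299}} = 187968 \left(- \frac{1299}{47387444}\right) = - \frac{61042608}{11846861}$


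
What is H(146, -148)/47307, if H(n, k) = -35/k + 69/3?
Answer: 3439/7001436 ≈ 0.00049119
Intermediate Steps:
H(n, k) = 23 - 35/k (H(n, k) = -35/k + 69*(1/3) = -35/k + 23 = 23 - 35/k)
H(146, -148)/47307 = (23 - 35/(-148))/47307 = (23 - 35*(-1/148))*(1/47307) = (23 + 35/148)*(1/47307) = (3439/148)*(1/47307) = 3439/7001436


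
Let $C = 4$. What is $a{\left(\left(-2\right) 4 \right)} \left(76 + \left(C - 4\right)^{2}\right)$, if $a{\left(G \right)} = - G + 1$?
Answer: $684$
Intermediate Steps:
$a{\left(G \right)} = 1 - G$
$a{\left(\left(-2\right) 4 \right)} \left(76 + \left(C - 4\right)^{2}\right) = \left(1 - \left(-2\right) 4\right) \left(76 + \left(4 - 4\right)^{2}\right) = \left(1 - -8\right) \left(76 + 0^{2}\right) = \left(1 + 8\right) \left(76 + 0\right) = 9 \cdot 76 = 684$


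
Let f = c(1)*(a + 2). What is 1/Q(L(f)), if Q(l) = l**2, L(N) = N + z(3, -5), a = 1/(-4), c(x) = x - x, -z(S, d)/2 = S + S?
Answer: 1/144 ≈ 0.0069444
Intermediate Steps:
z(S, d) = -4*S (z(S, d) = -2*(S + S) = -4*S)
c(x) = 0
a = -1/4 ≈ -0.25000
f = 0 (f = 0*(-1/4 + 2) = 0*(7/4) = 0)
L(N) = -12 + N (L(N) = N - 4*3 = N - 12 = -12 + N)
1/Q(L(f)) = 1/((-12 + 0)**2) = 1/((-12)**2) = 1/144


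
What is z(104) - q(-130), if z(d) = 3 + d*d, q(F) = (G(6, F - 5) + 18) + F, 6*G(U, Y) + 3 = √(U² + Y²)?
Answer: 21863/2 - √2029/2 ≈ 10909.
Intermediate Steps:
G(U, Y) = -½ + √(U² + Y²)/6
q(F) = 35/2 + F + √(36 + (-5 + F)²)/6 (q(F) = ((-½ + √(6² + (F - 5)²)/6) + 18) + F = ((-½ + √(36 + (-5 + F)²)/6) + 18) + F = (35/2 + √(36 + (-5 + F)²)/6) + F = 35/2 + F + √(36 + (-5 + F)²)/6)
z(d) = 3 + d²
z(104) - q(-130) = (3 + 104²) - (35/2 - 130 + √(36 + (-5 - 130)²)/6) = (3 + 10816) - (35/2 - 130 + √(36 + (-135)²)/6) = 10819 - (35/2 - 130 + √(36 + 18225)/6) = 10819 - (35/2 - 130 + √18261/6) = 10819 - (35/2 - 130 + (3*√2029)/6) = 10819 - (35/2 - 130 + √2029/2) = 10819 - (-225/2 + √2029/2) = 10819 + (225/2 - √2029/2) = 21863/2 - √2029/2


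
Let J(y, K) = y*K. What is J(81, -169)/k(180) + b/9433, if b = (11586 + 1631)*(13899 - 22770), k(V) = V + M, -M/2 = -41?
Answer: -30848106171/2471446 ≈ -12482.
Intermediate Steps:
M = 82 (M = -2*(-41) = 82)
J(y, K) = K*y
k(V) = 82 + V (k(V) = V + 82 = 82 + V)
b = -117248007 (b = 13217*(-8871) = -117248007)
J(81, -169)/k(180) + b/9433 = (-169*81)/(82 + 180) - 117248007/9433 = -13689/262 - 117248007*1/9433 = -13689*1/262 - 117248007/9433 = -13689/262 - 117248007/9433 = -30848106171/2471446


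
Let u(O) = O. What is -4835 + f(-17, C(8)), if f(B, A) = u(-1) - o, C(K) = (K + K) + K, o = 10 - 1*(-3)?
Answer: -4849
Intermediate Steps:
o = 13 (o = 10 + 3 = 13)
C(K) = 3*K (C(K) = 2*K + K = 3*K)
f(B, A) = -14 (f(B, A) = -1 - 1*13 = -1 - 13 = -14)
-4835 + f(-17, C(8)) = -4835 - 14 = -4849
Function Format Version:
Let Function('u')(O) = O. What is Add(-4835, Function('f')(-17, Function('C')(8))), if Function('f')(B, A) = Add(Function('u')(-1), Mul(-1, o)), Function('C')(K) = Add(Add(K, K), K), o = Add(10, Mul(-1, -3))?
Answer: -4849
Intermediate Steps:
o = 13 (o = Add(10, 3) = 13)
Function('C')(K) = Mul(3, K) (Function('C')(K) = Add(Mul(2, K), K) = Mul(3, K))
Function('f')(B, A) = -14 (Function('f')(B, A) = Add(-1, Mul(-1, 13)) = Add(-1, -13) = -14)
Add(-4835, Function('f')(-17, Function('C')(8))) = Add(-4835, -14) = -4849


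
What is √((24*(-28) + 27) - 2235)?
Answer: 24*I*√5 ≈ 53.666*I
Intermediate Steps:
√((24*(-28) + 27) - 2235) = √((-672 + 27) - 2235) = √(-645 - 2235) = √(-2880) = 24*I*√5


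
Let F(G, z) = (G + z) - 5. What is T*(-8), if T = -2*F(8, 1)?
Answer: 64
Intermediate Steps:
F(G, z) = -5 + G + z
T = -8 (T = -2*(-5 + 8 + 1) = -2*4 = -8)
T*(-8) = -8*(-8) = 64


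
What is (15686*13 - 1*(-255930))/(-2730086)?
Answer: -229924/1365043 ≈ -0.16844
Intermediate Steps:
(15686*13 - 1*(-255930))/(-2730086) = (203918 + 255930)*(-1/2730086) = 459848*(-1/2730086) = -229924/1365043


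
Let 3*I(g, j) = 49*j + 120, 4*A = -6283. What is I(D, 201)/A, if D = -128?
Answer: -13292/6283 ≈ -2.1156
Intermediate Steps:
A = -6283/4 (A = (¼)*(-6283) = -6283/4 ≈ -1570.8)
I(g, j) = 40 + 49*j/3 (I(g, j) = (49*j + 120)/3 = (120 + 49*j)/3 = 40 + 49*j/3)
I(D, 201)/A = (40 + (49/3)*201)/(-6283/4) = (40 + 3283)*(-4/6283) = 3323*(-4/6283) = -13292/6283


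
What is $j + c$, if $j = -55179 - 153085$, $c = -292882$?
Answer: $-501146$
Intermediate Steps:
$j = -208264$ ($j = -55179 - 153085 = -208264$)
$j + c = -208264 - 292882 = -501146$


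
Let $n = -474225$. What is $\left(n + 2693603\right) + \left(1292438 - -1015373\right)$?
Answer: $4527189$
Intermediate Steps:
$\left(n + 2693603\right) + \left(1292438 - -1015373\right) = \left(-474225 + 2693603\right) + \left(1292438 - -1015373\right) = 2219378 + \left(1292438 + 1015373\right) = 2219378 + 2307811 = 4527189$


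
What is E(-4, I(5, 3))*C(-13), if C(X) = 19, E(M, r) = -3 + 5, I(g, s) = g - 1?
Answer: 38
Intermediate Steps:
I(g, s) = -1 + g
E(M, r) = 2
E(-4, I(5, 3))*C(-13) = 2*19 = 38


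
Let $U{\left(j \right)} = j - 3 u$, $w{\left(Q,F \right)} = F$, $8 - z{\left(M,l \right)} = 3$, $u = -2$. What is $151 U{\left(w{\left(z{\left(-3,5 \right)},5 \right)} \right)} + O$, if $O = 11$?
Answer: $1672$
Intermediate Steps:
$z{\left(M,l \right)} = 5$ ($z{\left(M,l \right)} = 8 - 3 = 5$)
$U{\left(j \right)} = 6 + j$ ($U{\left(j \right)} = j - -6 = j + 6 = 6 + j$)
$151 U{\left(w{\left(z{\left(-3,5 \right)},5 \right)} \right)} + O = 151 \left(6 + 5\right) + 11 = 151 \cdot 11 + 11 = 1661 + 11 = 1672$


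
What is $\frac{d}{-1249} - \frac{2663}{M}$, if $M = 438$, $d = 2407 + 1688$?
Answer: $- \frac{5119697}{547062} \approx -9.3585$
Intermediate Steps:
$d = 4095$
$\frac{d}{-1249} - \frac{2663}{M} = \frac{4095}{-1249} - \frac{2663}{438} = 4095 \left(- \frac{1}{1249}\right) - \frac{2663}{438} = - \frac{4095}{1249} - \frac{2663}{438} = - \frac{5119697}{547062}$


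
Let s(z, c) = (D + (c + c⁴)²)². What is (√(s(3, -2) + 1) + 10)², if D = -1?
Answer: (10 + √38026)² ≈ 42026.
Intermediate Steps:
s(z, c) = (-1 + (c + c⁴)²)²
(√(s(3, -2) + 1) + 10)² = (√((-1 + (-2)²*(1 + (-2)³)²)² + 1) + 10)² = (√((-1 + 4*(1 - 8)²)² + 1) + 10)² = (√((-1 + 4*(-7)²)² + 1) + 10)² = (√((-1 + 4*49)² + 1) + 10)² = (√((-1 + 196)² + 1) + 10)² = (√(195² + 1) + 10)² = (√(38025 + 1) + 10)² = (√38026 + 10)² = (10 + √38026)²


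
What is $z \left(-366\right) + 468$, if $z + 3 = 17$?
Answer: $-4656$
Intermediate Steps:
$z = 14$ ($z = -3 + 17 = 14$)
$z \left(-366\right) + 468 = 14 \left(-366\right) + 468 = -5124 + 468 = -4656$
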